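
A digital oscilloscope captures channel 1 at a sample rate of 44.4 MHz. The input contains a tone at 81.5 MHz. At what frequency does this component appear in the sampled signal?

7.3 MHz

81.5 MHz mod fs = 37.1 MHz.
37.1 MHz > fs/2 = 22.2 MHz, folds to fs − 37.1 MHz = 7.3 MHz.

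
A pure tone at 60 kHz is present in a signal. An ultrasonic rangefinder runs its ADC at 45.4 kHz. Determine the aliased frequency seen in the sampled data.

60 kHz mod fs = 14.6 kHz.
14.6 kHz ≤ fs/2 = 22.7 kHz, appears at 14.6 kHz.

14.6 kHz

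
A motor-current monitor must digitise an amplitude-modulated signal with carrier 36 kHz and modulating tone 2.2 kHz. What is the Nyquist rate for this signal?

AM sidebands sit at fc ± fm = 33.8 kHz and 38.2 kHz.
Highest-frequency component: 38.2 kHz.
Nyquist rate = 2 × 38.2 kHz = 76.4 kHz.

76.4 kHz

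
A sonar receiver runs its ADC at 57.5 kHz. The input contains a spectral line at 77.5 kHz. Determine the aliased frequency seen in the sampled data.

77.5 kHz mod fs = 20 kHz.
20 kHz ≤ fs/2 = 28.75 kHz, appears at 20 kHz.

20 kHz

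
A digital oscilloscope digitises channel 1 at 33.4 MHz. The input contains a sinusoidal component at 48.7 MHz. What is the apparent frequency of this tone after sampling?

15.3 MHz

48.7 MHz mod fs = 15.3 MHz.
15.3 MHz ≤ fs/2 = 16.7 MHz, appears at 15.3 MHz.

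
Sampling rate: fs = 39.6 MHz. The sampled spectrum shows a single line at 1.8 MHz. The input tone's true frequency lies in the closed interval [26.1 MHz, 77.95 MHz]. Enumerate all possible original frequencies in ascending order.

37.8 MHz, 41.4 MHz, 77.4 MHz

Frequencies that alias to 1.8 MHz are k·fs ± 1.8 MHz for integer k ≥ 0.
k=0: 1.8 MHz.
k=1: 37.8 MHz, 41.4 MHz.
k=2: 77.4 MHz, 81 MHz.
k=3: 117 MHz, 120.6 MHz.
Within [26.1 MHz, 77.95 MHz]: 37.8 MHz, 41.4 MHz, 77.4 MHz.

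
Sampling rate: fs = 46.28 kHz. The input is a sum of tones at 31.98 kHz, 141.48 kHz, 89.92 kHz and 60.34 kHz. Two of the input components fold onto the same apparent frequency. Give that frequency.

fs/2 = 23.14 kHz.
31.98 kHz > fs/2 = 23.14 kHz, folds to fs − 31.98 kHz = 14.3 kHz.
141.48 kHz mod fs = 2.64 kHz.
2.64 kHz ≤ fs/2 = 23.14 kHz, appears at 2.64 kHz.
89.92 kHz mod fs = 43.64 kHz.
43.64 kHz > fs/2 = 23.14 kHz, folds to fs − 43.64 kHz = 2.64 kHz.
60.34 kHz mod fs = 14.06 kHz.
14.06 kHz ≤ fs/2 = 23.14 kHz, appears at 14.06 kHz.
89.92 kHz and 141.48 kHz both map to 2.64 kHz.

2.64 kHz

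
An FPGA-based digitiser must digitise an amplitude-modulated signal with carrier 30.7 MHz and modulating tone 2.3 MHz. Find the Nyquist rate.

AM sidebands sit at fc ± fm = 28.4 MHz and 33 MHz.
Highest-frequency component: 33 MHz.
Nyquist rate = 2 × 33 MHz = 66 MHz.

66 MHz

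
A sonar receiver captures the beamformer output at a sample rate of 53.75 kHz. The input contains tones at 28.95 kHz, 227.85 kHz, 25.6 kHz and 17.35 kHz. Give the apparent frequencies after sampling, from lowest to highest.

fs/2 = 26.875 kHz.
28.95 kHz > fs/2 = 26.875 kHz, folds to fs − 28.95 kHz = 24.8 kHz.
227.85 kHz mod fs = 12.85 kHz.
12.85 kHz ≤ fs/2 = 26.875 kHz, appears at 12.85 kHz.
25.6 kHz ≤ fs/2 = 26.875 kHz, passes unchanged.
17.35 kHz ≤ fs/2 = 26.875 kHz, passes unchanged.
Distinct values: {12.85 kHz, 17.35 kHz, 24.8 kHz, 25.6 kHz}.

12.85 kHz, 17.35 kHz, 24.8 kHz, 25.6 kHz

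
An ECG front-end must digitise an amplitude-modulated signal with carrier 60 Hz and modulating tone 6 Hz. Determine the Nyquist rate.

AM sidebands sit at fc ± fm = 54 Hz and 66 Hz.
Highest-frequency component: 66 Hz.
Nyquist rate = 2 × 66 Hz = 132 Hz.

132 Hz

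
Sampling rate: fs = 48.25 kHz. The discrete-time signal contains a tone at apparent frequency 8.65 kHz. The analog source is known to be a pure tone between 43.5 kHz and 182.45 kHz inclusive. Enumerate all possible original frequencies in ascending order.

Frequencies that alias to 8.65 kHz are k·fs ± 8.65 kHz for integer k ≥ 0.
k=0: 8.65 kHz.
k=1: 39.6 kHz, 56.9 kHz.
k=2: 87.85 kHz, 105.15 kHz.
k=3: 136.1 kHz, 153.4 kHz.
k=4: 184.35 kHz, 201.65 kHz.
Within [43.5 kHz, 182.45 kHz]: 56.9 kHz, 87.85 kHz, 105.15 kHz, 136.1 kHz, 153.4 kHz.

56.9 kHz, 87.85 kHz, 105.15 kHz, 136.1 kHz, 153.4 kHz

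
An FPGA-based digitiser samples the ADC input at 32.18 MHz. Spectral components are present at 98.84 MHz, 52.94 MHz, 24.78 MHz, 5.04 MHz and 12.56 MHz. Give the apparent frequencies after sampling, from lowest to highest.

fs/2 = 16.09 MHz.
98.84 MHz mod fs = 2.3 MHz.
2.3 MHz ≤ fs/2 = 16.09 MHz, appears at 2.3 MHz.
52.94 MHz mod fs = 20.76 MHz.
20.76 MHz > fs/2 = 16.09 MHz, folds to fs − 20.76 MHz = 11.42 MHz.
24.78 MHz > fs/2 = 16.09 MHz, folds to fs − 24.78 MHz = 7.4 MHz.
5.04 MHz ≤ fs/2 = 16.09 MHz, passes unchanged.
12.56 MHz ≤ fs/2 = 16.09 MHz, passes unchanged.
Distinct values: {2.3 MHz, 5.04 MHz, 7.4 MHz, 11.42 MHz, 12.56 MHz}.

2.3 MHz, 5.04 MHz, 7.4 MHz, 11.42 MHz, 12.56 MHz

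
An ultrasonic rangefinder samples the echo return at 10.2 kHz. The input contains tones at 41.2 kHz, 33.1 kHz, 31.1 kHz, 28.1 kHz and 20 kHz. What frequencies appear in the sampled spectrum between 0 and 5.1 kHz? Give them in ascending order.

fs/2 = 5.1 kHz.
41.2 kHz mod fs = 0.4 kHz.
0.4 kHz ≤ fs/2 = 5.1 kHz, appears at 0.4 kHz.
33.1 kHz mod fs = 2.5 kHz.
2.5 kHz ≤ fs/2 = 5.1 kHz, appears at 2.5 kHz.
31.1 kHz mod fs = 0.5 kHz.
0.5 kHz ≤ fs/2 = 5.1 kHz, appears at 0.5 kHz.
28.1 kHz mod fs = 7.7 kHz.
7.7 kHz > fs/2 = 5.1 kHz, folds to fs − 7.7 kHz = 2.5 kHz.
20 kHz mod fs = 9.8 kHz.
9.8 kHz > fs/2 = 5.1 kHz, folds to fs − 9.8 kHz = 0.4 kHz.
Distinct values: {0.4 kHz, 0.5 kHz, 2.5 kHz}.

0.4 kHz, 0.5 kHz, 2.5 kHz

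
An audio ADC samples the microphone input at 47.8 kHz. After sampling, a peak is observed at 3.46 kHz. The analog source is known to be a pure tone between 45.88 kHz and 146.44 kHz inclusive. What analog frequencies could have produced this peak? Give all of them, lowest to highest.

51.26 kHz, 92.14 kHz, 99.06 kHz, 139.94 kHz

Frequencies that alias to 3.46 kHz are k·fs ± 3.46 kHz for integer k ≥ 0.
k=0: 3.46 kHz.
k=1: 44.34 kHz, 51.26 kHz.
k=2: 92.14 kHz, 99.06 kHz.
k=3: 139.94 kHz, 146.86 kHz.
k=4: 187.74 kHz, 194.66 kHz.
Within [45.88 kHz, 146.44 kHz]: 51.26 kHz, 92.14 kHz, 99.06 kHz, 139.94 kHz.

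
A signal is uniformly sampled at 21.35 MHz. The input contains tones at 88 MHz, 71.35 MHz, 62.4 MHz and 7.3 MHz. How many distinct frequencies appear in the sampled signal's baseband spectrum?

fs/2 = 10.675 MHz.
88 MHz mod fs = 2.6 MHz.
2.6 MHz ≤ fs/2 = 10.675 MHz, appears at 2.6 MHz.
71.35 MHz mod fs = 7.3 MHz.
7.3 MHz ≤ fs/2 = 10.675 MHz, appears at 7.3 MHz.
62.4 MHz mod fs = 19.7 MHz.
19.7 MHz > fs/2 = 10.675 MHz, folds to fs − 19.7 MHz = 1.65 MHz.
7.3 MHz ≤ fs/2 = 10.675 MHz, passes unchanged.
Distinct values: {1.65 MHz, 2.6 MHz, 7.3 MHz} → 3.

3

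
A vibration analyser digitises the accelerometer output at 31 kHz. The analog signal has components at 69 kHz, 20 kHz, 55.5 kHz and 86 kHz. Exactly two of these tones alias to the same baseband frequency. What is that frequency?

7 kHz

fs/2 = 15.5 kHz.
69 kHz mod fs = 7 kHz.
7 kHz ≤ fs/2 = 15.5 kHz, appears at 7 kHz.
20 kHz > fs/2 = 15.5 kHz, folds to fs − 20 kHz = 11 kHz.
55.5 kHz mod fs = 24.5 kHz.
24.5 kHz > fs/2 = 15.5 kHz, folds to fs − 24.5 kHz = 6.5 kHz.
86 kHz mod fs = 24 kHz.
24 kHz > fs/2 = 15.5 kHz, folds to fs − 24 kHz = 7 kHz.
69 kHz and 86 kHz both map to 7 kHz.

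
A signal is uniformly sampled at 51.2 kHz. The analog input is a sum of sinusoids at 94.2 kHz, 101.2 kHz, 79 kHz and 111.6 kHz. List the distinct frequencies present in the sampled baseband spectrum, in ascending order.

fs/2 = 25.6 kHz.
94.2 kHz mod fs = 43 kHz.
43 kHz > fs/2 = 25.6 kHz, folds to fs − 43 kHz = 8.2 kHz.
101.2 kHz mod fs = 50 kHz.
50 kHz > fs/2 = 25.6 kHz, folds to fs − 50 kHz = 1.2 kHz.
79 kHz mod fs = 27.8 kHz.
27.8 kHz > fs/2 = 25.6 kHz, folds to fs − 27.8 kHz = 23.4 kHz.
111.6 kHz mod fs = 9.2 kHz.
9.2 kHz ≤ fs/2 = 25.6 kHz, appears at 9.2 kHz.
Distinct values: {1.2 kHz, 8.2 kHz, 9.2 kHz, 23.4 kHz}.

1.2 kHz, 8.2 kHz, 9.2 kHz, 23.4 kHz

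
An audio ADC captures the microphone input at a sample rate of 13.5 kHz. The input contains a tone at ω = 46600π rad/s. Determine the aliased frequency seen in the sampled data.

ω = 46600π rad/s → f = ω/(2π) = 23300 Hz = 23.3 kHz.
23.3 kHz mod fs = 9.8 kHz.
9.8 kHz > fs/2 = 6.75 kHz, folds to fs − 9.8 kHz = 3.7 kHz.

3.7 kHz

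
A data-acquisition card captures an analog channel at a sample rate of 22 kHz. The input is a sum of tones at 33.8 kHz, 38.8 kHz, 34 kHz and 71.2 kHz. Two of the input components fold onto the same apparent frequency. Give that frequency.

5.2 kHz

fs/2 = 11 kHz.
33.8 kHz mod fs = 11.8 kHz.
11.8 kHz > fs/2 = 11 kHz, folds to fs − 11.8 kHz = 10.2 kHz.
38.8 kHz mod fs = 16.8 kHz.
16.8 kHz > fs/2 = 11 kHz, folds to fs − 16.8 kHz = 5.2 kHz.
34 kHz mod fs = 12 kHz.
12 kHz > fs/2 = 11 kHz, folds to fs − 12 kHz = 10 kHz.
71.2 kHz mod fs = 5.2 kHz.
5.2 kHz ≤ fs/2 = 11 kHz, appears at 5.2 kHz.
38.8 kHz and 71.2 kHz both map to 5.2 kHz.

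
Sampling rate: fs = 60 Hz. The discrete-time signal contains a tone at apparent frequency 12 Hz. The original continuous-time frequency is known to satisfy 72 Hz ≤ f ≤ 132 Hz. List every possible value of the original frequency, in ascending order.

72 Hz, 108 Hz, 132 Hz

Frequencies that alias to 12 Hz are k·fs ± 12 Hz for integer k ≥ 0.
k=0: 12 Hz.
k=1: 48 Hz, 72 Hz.
k=2: 108 Hz, 132 Hz.
k=3: 168 Hz, 192 Hz.
Within [72 Hz, 132 Hz]: 72 Hz, 108 Hz, 132 Hz.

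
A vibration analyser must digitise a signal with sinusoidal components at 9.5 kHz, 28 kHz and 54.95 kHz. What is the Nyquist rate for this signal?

Highest-frequency component: 54.95 kHz.
Nyquist rate = 2 × 54.95 kHz = 109.9 kHz.

109.9 kHz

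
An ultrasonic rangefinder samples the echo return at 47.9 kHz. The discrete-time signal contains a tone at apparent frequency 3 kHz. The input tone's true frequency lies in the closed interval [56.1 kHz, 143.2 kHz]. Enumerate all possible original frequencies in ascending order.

Frequencies that alias to 3 kHz are k·fs ± 3 kHz for integer k ≥ 0.
k=0: 3 kHz.
k=1: 44.9 kHz, 50.9 kHz.
k=2: 92.8 kHz, 98.8 kHz.
k=3: 140.7 kHz, 146.7 kHz.
k=4: 188.6 kHz, 194.6 kHz.
Within [56.1 kHz, 143.2 kHz]: 92.8 kHz, 98.8 kHz, 140.7 kHz.

92.8 kHz, 98.8 kHz, 140.7 kHz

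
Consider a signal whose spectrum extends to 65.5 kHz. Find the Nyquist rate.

131 kHz

Nyquist rate = 2 × 65.5 kHz = 131 kHz.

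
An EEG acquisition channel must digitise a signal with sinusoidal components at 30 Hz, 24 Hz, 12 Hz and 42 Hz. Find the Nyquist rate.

84 Hz

Highest-frequency component: 42 Hz.
Nyquist rate = 2 × 42 Hz = 84 Hz.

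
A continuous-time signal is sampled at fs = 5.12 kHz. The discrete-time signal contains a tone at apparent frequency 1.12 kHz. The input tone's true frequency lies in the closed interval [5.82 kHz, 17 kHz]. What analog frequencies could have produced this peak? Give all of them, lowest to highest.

Frequencies that alias to 1.12 kHz are k·fs ± 1.12 kHz for integer k ≥ 0.
k=0: 1.12 kHz.
k=1: 4 kHz, 6.24 kHz.
k=2: 9.12 kHz, 11.36 kHz.
k=3: 14.24 kHz, 16.48 kHz.
k=4: 19.36 kHz, 21.6 kHz.
Within [5.82 kHz, 17 kHz]: 6.24 kHz, 9.12 kHz, 11.36 kHz, 14.24 kHz, 16.48 kHz.

6.24 kHz, 9.12 kHz, 11.36 kHz, 14.24 kHz, 16.48 kHz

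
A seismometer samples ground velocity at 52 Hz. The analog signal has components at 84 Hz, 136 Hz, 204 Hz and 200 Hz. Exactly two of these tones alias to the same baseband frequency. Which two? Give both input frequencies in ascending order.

84 Hz, 136 Hz

fs/2 = 26 Hz.
84 Hz mod fs = 32 Hz.
32 Hz > fs/2 = 26 Hz, folds to fs − 32 Hz = 20 Hz.
136 Hz mod fs = 32 Hz.
32 Hz > fs/2 = 26 Hz, folds to fs − 32 Hz = 20 Hz.
204 Hz mod fs = 48 Hz.
48 Hz > fs/2 = 26 Hz, folds to fs − 48 Hz = 4 Hz.
200 Hz mod fs = 44 Hz.
44 Hz > fs/2 = 26 Hz, folds to fs − 44 Hz = 8 Hz.
84 Hz and 136 Hz both map to 20 Hz.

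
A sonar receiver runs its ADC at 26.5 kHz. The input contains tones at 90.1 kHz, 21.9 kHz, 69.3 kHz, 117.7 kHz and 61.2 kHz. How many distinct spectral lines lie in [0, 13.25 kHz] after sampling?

5

fs/2 = 13.25 kHz.
90.1 kHz mod fs = 10.6 kHz.
10.6 kHz ≤ fs/2 = 13.25 kHz, appears at 10.6 kHz.
21.9 kHz > fs/2 = 13.25 kHz, folds to fs − 21.9 kHz = 4.6 kHz.
69.3 kHz mod fs = 16.3 kHz.
16.3 kHz > fs/2 = 13.25 kHz, folds to fs − 16.3 kHz = 10.2 kHz.
117.7 kHz mod fs = 11.7 kHz.
11.7 kHz ≤ fs/2 = 13.25 kHz, appears at 11.7 kHz.
61.2 kHz mod fs = 8.2 kHz.
8.2 kHz ≤ fs/2 = 13.25 kHz, appears at 8.2 kHz.
Distinct values: {4.6 kHz, 8.2 kHz, 10.2 kHz, 10.6 kHz, 11.7 kHz} → 5.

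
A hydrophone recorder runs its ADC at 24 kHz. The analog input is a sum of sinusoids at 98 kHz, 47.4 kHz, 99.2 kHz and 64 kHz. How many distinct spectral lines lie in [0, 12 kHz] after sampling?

fs/2 = 12 kHz.
98 kHz mod fs = 2 kHz.
2 kHz ≤ fs/2 = 12 kHz, appears at 2 kHz.
47.4 kHz mod fs = 23.4 kHz.
23.4 kHz > fs/2 = 12 kHz, folds to fs − 23.4 kHz = 0.6 kHz.
99.2 kHz mod fs = 3.2 kHz.
3.2 kHz ≤ fs/2 = 12 kHz, appears at 3.2 kHz.
64 kHz mod fs = 16 kHz.
16 kHz > fs/2 = 12 kHz, folds to fs − 16 kHz = 8 kHz.
Distinct values: {0.6 kHz, 2 kHz, 3.2 kHz, 8 kHz} → 4.

4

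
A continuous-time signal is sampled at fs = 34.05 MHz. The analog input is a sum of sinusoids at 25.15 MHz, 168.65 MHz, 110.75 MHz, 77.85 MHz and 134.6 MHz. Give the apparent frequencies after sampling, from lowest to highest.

fs/2 = 17.025 MHz.
25.15 MHz > fs/2 = 17.025 MHz, folds to fs − 25.15 MHz = 8.9 MHz.
168.65 MHz mod fs = 32.45 MHz.
32.45 MHz > fs/2 = 17.025 MHz, folds to fs − 32.45 MHz = 1.6 MHz.
110.75 MHz mod fs = 8.6 MHz.
8.6 MHz ≤ fs/2 = 17.025 MHz, appears at 8.6 MHz.
77.85 MHz mod fs = 9.75 MHz.
9.75 MHz ≤ fs/2 = 17.025 MHz, appears at 9.75 MHz.
134.6 MHz mod fs = 32.45 MHz.
32.45 MHz > fs/2 = 17.025 MHz, folds to fs − 32.45 MHz = 1.6 MHz.
Distinct values: {1.6 MHz, 8.6 MHz, 8.9 MHz, 9.75 MHz}.

1.6 MHz, 8.6 MHz, 8.9 MHz, 9.75 MHz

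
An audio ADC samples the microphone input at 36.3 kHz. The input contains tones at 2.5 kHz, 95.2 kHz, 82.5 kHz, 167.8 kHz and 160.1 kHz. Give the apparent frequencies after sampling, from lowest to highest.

2.5 kHz, 9.9 kHz, 13.7 kHz, 14.9 kHz

fs/2 = 18.15 kHz.
2.5 kHz ≤ fs/2 = 18.15 kHz, passes unchanged.
95.2 kHz mod fs = 22.6 kHz.
22.6 kHz > fs/2 = 18.15 kHz, folds to fs − 22.6 kHz = 13.7 kHz.
82.5 kHz mod fs = 9.9 kHz.
9.9 kHz ≤ fs/2 = 18.15 kHz, appears at 9.9 kHz.
167.8 kHz mod fs = 22.6 kHz.
22.6 kHz > fs/2 = 18.15 kHz, folds to fs − 22.6 kHz = 13.7 kHz.
160.1 kHz mod fs = 14.9 kHz.
14.9 kHz ≤ fs/2 = 18.15 kHz, appears at 14.9 kHz.
Distinct values: {2.5 kHz, 9.9 kHz, 13.7 kHz, 14.9 kHz}.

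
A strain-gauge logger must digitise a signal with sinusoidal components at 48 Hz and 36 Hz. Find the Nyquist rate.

96 Hz

Highest-frequency component: 48 Hz.
Nyquist rate = 2 × 48 Hz = 96 Hz.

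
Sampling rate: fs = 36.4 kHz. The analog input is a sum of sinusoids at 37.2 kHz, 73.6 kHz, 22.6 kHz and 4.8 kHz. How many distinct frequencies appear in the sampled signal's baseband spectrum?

3

fs/2 = 18.2 kHz.
37.2 kHz mod fs = 0.8 kHz.
0.8 kHz ≤ fs/2 = 18.2 kHz, appears at 0.8 kHz.
73.6 kHz mod fs = 0.8 kHz.
0.8 kHz ≤ fs/2 = 18.2 kHz, appears at 0.8 kHz.
22.6 kHz > fs/2 = 18.2 kHz, folds to fs − 22.6 kHz = 13.8 kHz.
4.8 kHz ≤ fs/2 = 18.2 kHz, passes unchanged.
Distinct values: {0.8 kHz, 4.8 kHz, 13.8 kHz} → 3.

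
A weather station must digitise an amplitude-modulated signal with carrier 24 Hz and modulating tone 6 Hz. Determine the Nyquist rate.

AM sidebands sit at fc ± fm = 18 Hz and 30 Hz.
Highest-frequency component: 30 Hz.
Nyquist rate = 2 × 30 Hz = 60 Hz.

60 Hz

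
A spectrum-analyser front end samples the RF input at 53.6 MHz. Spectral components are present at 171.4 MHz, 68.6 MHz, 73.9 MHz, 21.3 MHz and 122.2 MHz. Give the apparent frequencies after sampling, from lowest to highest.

10.6 MHz, 15 MHz, 20.3 MHz, 21.3 MHz

fs/2 = 26.8 MHz.
171.4 MHz mod fs = 10.6 MHz.
10.6 MHz ≤ fs/2 = 26.8 MHz, appears at 10.6 MHz.
68.6 MHz mod fs = 15 MHz.
15 MHz ≤ fs/2 = 26.8 MHz, appears at 15 MHz.
73.9 MHz mod fs = 20.3 MHz.
20.3 MHz ≤ fs/2 = 26.8 MHz, appears at 20.3 MHz.
21.3 MHz ≤ fs/2 = 26.8 MHz, passes unchanged.
122.2 MHz mod fs = 15 MHz.
15 MHz ≤ fs/2 = 26.8 MHz, appears at 15 MHz.
Distinct values: {10.6 MHz, 15 MHz, 20.3 MHz, 21.3 MHz}.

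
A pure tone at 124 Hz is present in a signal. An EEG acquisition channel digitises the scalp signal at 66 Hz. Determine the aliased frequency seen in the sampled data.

8 Hz

124 Hz mod fs = 58 Hz.
58 Hz > fs/2 = 33 Hz, folds to fs − 58 Hz = 8 Hz.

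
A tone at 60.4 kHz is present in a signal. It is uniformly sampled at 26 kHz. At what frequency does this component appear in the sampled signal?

60.4 kHz mod fs = 8.4 kHz.
8.4 kHz ≤ fs/2 = 13 kHz, appears at 8.4 kHz.

8.4 kHz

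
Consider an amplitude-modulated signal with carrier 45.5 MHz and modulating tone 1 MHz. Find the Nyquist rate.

AM sidebands sit at fc ± fm = 44.5 MHz and 46.5 MHz.
Highest-frequency component: 46.5 MHz.
Nyquist rate = 2 × 46.5 MHz = 93 MHz.

93 MHz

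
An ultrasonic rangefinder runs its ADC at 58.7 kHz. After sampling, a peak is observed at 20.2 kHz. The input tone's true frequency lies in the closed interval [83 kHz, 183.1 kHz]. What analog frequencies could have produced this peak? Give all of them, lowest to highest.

97.2 kHz, 137.6 kHz, 155.9 kHz

Frequencies that alias to 20.2 kHz are k·fs ± 20.2 kHz for integer k ≥ 0.
k=0: 20.2 kHz.
k=1: 38.5 kHz, 78.9 kHz.
k=2: 97.2 kHz, 137.6 kHz.
k=3: 155.9 kHz, 196.3 kHz.
k=4: 214.6 kHz, 255 kHz.
Within [83 kHz, 183.1 kHz]: 97.2 kHz, 137.6 kHz, 155.9 kHz.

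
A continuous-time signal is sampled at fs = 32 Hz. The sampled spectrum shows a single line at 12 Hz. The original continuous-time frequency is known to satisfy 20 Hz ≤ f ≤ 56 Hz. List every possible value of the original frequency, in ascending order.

20 Hz, 44 Hz, 52 Hz

Frequencies that alias to 12 Hz are k·fs ± 12 Hz for integer k ≥ 0.
k=0: 12 Hz.
k=1: 20 Hz, 44 Hz.
k=2: 52 Hz, 76 Hz.
k=3: 84 Hz, 108 Hz.
Within [20 Hz, 56 Hz]: 20 Hz, 44 Hz, 52 Hz.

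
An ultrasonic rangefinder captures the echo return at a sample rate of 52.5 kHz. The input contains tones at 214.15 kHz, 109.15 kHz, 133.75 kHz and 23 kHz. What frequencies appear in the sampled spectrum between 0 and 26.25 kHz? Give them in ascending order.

fs/2 = 26.25 kHz.
214.15 kHz mod fs = 4.15 kHz.
4.15 kHz ≤ fs/2 = 26.25 kHz, appears at 4.15 kHz.
109.15 kHz mod fs = 4.15 kHz.
4.15 kHz ≤ fs/2 = 26.25 kHz, appears at 4.15 kHz.
133.75 kHz mod fs = 28.75 kHz.
28.75 kHz > fs/2 = 26.25 kHz, folds to fs − 28.75 kHz = 23.75 kHz.
23 kHz ≤ fs/2 = 26.25 kHz, passes unchanged.
Distinct values: {4.15 kHz, 23 kHz, 23.75 kHz}.

4.15 kHz, 23 kHz, 23.75 kHz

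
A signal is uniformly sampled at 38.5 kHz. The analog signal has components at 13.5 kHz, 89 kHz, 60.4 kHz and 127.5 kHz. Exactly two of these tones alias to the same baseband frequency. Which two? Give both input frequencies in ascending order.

fs/2 = 19.25 kHz.
13.5 kHz ≤ fs/2 = 19.25 kHz, passes unchanged.
89 kHz mod fs = 12 kHz.
12 kHz ≤ fs/2 = 19.25 kHz, appears at 12 kHz.
60.4 kHz mod fs = 21.9 kHz.
21.9 kHz > fs/2 = 19.25 kHz, folds to fs − 21.9 kHz = 16.6 kHz.
127.5 kHz mod fs = 12 kHz.
12 kHz ≤ fs/2 = 19.25 kHz, appears at 12 kHz.
89 kHz and 127.5 kHz both map to 12 kHz.

89 kHz, 127.5 kHz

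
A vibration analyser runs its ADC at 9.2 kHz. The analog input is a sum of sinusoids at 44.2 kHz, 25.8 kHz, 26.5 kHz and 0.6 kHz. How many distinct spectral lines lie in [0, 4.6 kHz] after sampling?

fs/2 = 4.6 kHz.
44.2 kHz mod fs = 7.4 kHz.
7.4 kHz > fs/2 = 4.6 kHz, folds to fs − 7.4 kHz = 1.8 kHz.
25.8 kHz mod fs = 7.4 kHz.
7.4 kHz > fs/2 = 4.6 kHz, folds to fs − 7.4 kHz = 1.8 kHz.
26.5 kHz mod fs = 8.1 kHz.
8.1 kHz > fs/2 = 4.6 kHz, folds to fs − 8.1 kHz = 1.1 kHz.
0.6 kHz ≤ fs/2 = 4.6 kHz, passes unchanged.
Distinct values: {0.6 kHz, 1.1 kHz, 1.8 kHz} → 3.

3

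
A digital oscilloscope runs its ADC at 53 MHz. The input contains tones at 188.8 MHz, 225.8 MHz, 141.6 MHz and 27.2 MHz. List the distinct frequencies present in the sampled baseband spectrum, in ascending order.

fs/2 = 26.5 MHz.
188.8 MHz mod fs = 29.8 MHz.
29.8 MHz > fs/2 = 26.5 MHz, folds to fs − 29.8 MHz = 23.2 MHz.
225.8 MHz mod fs = 13.8 MHz.
13.8 MHz ≤ fs/2 = 26.5 MHz, appears at 13.8 MHz.
141.6 MHz mod fs = 35.6 MHz.
35.6 MHz > fs/2 = 26.5 MHz, folds to fs − 35.6 MHz = 17.4 MHz.
27.2 MHz > fs/2 = 26.5 MHz, folds to fs − 27.2 MHz = 25.8 MHz.
Distinct values: {13.8 MHz, 17.4 MHz, 23.2 MHz, 25.8 MHz}.

13.8 MHz, 17.4 MHz, 23.2 MHz, 25.8 MHz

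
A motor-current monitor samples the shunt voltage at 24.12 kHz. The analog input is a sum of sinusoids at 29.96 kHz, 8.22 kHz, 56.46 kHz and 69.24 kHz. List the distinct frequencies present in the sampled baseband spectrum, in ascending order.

3.12 kHz, 5.84 kHz, 8.22 kHz

fs/2 = 12.06 kHz.
29.96 kHz mod fs = 5.84 kHz.
5.84 kHz ≤ fs/2 = 12.06 kHz, appears at 5.84 kHz.
8.22 kHz ≤ fs/2 = 12.06 kHz, passes unchanged.
56.46 kHz mod fs = 8.22 kHz.
8.22 kHz ≤ fs/2 = 12.06 kHz, appears at 8.22 kHz.
69.24 kHz mod fs = 21 kHz.
21 kHz > fs/2 = 12.06 kHz, folds to fs − 21 kHz = 3.12 kHz.
Distinct values: {3.12 kHz, 5.84 kHz, 8.22 kHz}.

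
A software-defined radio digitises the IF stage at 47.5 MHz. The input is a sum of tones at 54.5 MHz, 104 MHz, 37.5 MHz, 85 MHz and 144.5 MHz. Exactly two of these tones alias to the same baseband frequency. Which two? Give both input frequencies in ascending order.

fs/2 = 23.75 MHz.
54.5 MHz mod fs = 7 MHz.
7 MHz ≤ fs/2 = 23.75 MHz, appears at 7 MHz.
104 MHz mod fs = 9 MHz.
9 MHz ≤ fs/2 = 23.75 MHz, appears at 9 MHz.
37.5 MHz > fs/2 = 23.75 MHz, folds to fs − 37.5 MHz = 10 MHz.
85 MHz mod fs = 37.5 MHz.
37.5 MHz > fs/2 = 23.75 MHz, folds to fs − 37.5 MHz = 10 MHz.
144.5 MHz mod fs = 2 MHz.
2 MHz ≤ fs/2 = 23.75 MHz, appears at 2 MHz.
37.5 MHz and 85 MHz both map to 10 MHz.

37.5 MHz, 85 MHz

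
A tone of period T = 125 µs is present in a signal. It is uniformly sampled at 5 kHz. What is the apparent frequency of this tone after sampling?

2 kHz

T = 125 µs → f = 1/T = 8 kHz.
8 kHz mod fs = 3 kHz.
3 kHz > fs/2 = 2.5 kHz, folds to fs − 3 kHz = 2 kHz.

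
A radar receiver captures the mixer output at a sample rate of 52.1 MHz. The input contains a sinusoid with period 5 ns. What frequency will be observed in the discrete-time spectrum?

T = 5 ns → f = 1/T = 200 MHz.
200 MHz mod fs = 43.7 MHz.
43.7 MHz > fs/2 = 26.05 MHz, folds to fs − 43.7 MHz = 8.4 MHz.

8.4 MHz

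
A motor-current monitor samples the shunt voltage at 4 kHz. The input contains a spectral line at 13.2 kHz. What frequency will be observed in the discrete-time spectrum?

1.2 kHz

13.2 kHz mod fs = 1.2 kHz.
1.2 kHz ≤ fs/2 = 2 kHz, appears at 1.2 kHz.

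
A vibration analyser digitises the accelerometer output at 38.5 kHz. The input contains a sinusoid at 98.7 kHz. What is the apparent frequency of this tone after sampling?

98.7 kHz mod fs = 21.7 kHz.
21.7 kHz > fs/2 = 19.25 kHz, folds to fs − 21.7 kHz = 16.8 kHz.

16.8 kHz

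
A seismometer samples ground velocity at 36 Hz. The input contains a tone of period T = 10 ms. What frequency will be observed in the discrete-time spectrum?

8 Hz

T = 10 ms → f = 1/T = 100 Hz.
100 Hz mod fs = 28 Hz.
28 Hz > fs/2 = 18 Hz, folds to fs − 28 Hz = 8 Hz.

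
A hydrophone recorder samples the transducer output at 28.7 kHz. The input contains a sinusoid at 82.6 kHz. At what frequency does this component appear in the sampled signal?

82.6 kHz mod fs = 25.2 kHz.
25.2 kHz > fs/2 = 14.35 kHz, folds to fs − 25.2 kHz = 3.5 kHz.

3.5 kHz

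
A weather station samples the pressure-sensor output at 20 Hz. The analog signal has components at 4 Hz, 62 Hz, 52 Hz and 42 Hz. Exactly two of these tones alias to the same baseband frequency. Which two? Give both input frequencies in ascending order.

42 Hz, 62 Hz

fs/2 = 10 Hz.
4 Hz ≤ fs/2 = 10 Hz, passes unchanged.
62 Hz mod fs = 2 Hz.
2 Hz ≤ fs/2 = 10 Hz, appears at 2 Hz.
52 Hz mod fs = 12 Hz.
12 Hz > fs/2 = 10 Hz, folds to fs − 12 Hz = 8 Hz.
42 Hz mod fs = 2 Hz.
2 Hz ≤ fs/2 = 10 Hz, appears at 2 Hz.
42 Hz and 62 Hz both map to 2 Hz.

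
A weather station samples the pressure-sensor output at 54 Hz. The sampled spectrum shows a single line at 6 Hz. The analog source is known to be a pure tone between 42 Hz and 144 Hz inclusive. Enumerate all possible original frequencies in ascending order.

48 Hz, 60 Hz, 102 Hz, 114 Hz

Frequencies that alias to 6 Hz are k·fs ± 6 Hz for integer k ≥ 0.
k=0: 6 Hz.
k=1: 48 Hz, 60 Hz.
k=2: 102 Hz, 114 Hz.
k=3: 156 Hz, 168 Hz.
Within [42 Hz, 144 Hz]: 48 Hz, 60 Hz, 102 Hz, 114 Hz.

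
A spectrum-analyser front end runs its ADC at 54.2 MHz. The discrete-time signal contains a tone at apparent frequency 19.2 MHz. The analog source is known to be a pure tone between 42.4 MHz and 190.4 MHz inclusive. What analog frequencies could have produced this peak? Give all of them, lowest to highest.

Frequencies that alias to 19.2 MHz are k·fs ± 19.2 MHz for integer k ≥ 0.
k=0: 19.2 MHz.
k=1: 35 MHz, 73.4 MHz.
k=2: 89.2 MHz, 127.6 MHz.
k=3: 143.4 MHz, 181.8 MHz.
k=4: 197.6 MHz, 236 MHz.
Within [42.4 MHz, 190.4 MHz]: 73.4 MHz, 89.2 MHz, 127.6 MHz, 143.4 MHz, 181.8 MHz.

73.4 MHz, 89.2 MHz, 127.6 MHz, 143.4 MHz, 181.8 MHz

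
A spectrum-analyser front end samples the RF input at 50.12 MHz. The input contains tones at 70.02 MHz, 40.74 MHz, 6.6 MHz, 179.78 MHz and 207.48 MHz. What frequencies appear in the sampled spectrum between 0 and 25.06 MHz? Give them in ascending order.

6.6 MHz, 7 MHz, 9.38 MHz, 19.9 MHz, 20.7 MHz

fs/2 = 25.06 MHz.
70.02 MHz mod fs = 19.9 MHz.
19.9 MHz ≤ fs/2 = 25.06 MHz, appears at 19.9 MHz.
40.74 MHz > fs/2 = 25.06 MHz, folds to fs − 40.74 MHz = 9.38 MHz.
6.6 MHz ≤ fs/2 = 25.06 MHz, passes unchanged.
179.78 MHz mod fs = 29.42 MHz.
29.42 MHz > fs/2 = 25.06 MHz, folds to fs − 29.42 MHz = 20.7 MHz.
207.48 MHz mod fs = 7 MHz.
7 MHz ≤ fs/2 = 25.06 MHz, appears at 7 MHz.
Distinct values: {6.6 MHz, 7 MHz, 9.38 MHz, 19.9 MHz, 20.7 MHz}.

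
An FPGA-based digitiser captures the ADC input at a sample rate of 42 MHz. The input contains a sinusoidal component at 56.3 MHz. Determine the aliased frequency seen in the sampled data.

14.3 MHz

56.3 MHz mod fs = 14.3 MHz.
14.3 MHz ≤ fs/2 = 21 MHz, appears at 14.3 MHz.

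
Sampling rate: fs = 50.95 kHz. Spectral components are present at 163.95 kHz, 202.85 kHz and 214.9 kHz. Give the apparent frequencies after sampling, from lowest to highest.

0.95 kHz, 11.1 kHz

fs/2 = 25.475 kHz.
163.95 kHz mod fs = 11.1 kHz.
11.1 kHz ≤ fs/2 = 25.475 kHz, appears at 11.1 kHz.
202.85 kHz mod fs = 50 kHz.
50 kHz > fs/2 = 25.475 kHz, folds to fs − 50 kHz = 0.95 kHz.
214.9 kHz mod fs = 11.1 kHz.
11.1 kHz ≤ fs/2 = 25.475 kHz, appears at 11.1 kHz.
Distinct values: {0.95 kHz, 11.1 kHz}.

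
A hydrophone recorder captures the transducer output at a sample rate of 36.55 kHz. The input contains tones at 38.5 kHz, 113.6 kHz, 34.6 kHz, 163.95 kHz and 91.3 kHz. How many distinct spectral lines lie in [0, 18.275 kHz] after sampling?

4

fs/2 = 18.275 kHz.
38.5 kHz mod fs = 1.95 kHz.
1.95 kHz ≤ fs/2 = 18.275 kHz, appears at 1.95 kHz.
113.6 kHz mod fs = 3.95 kHz.
3.95 kHz ≤ fs/2 = 18.275 kHz, appears at 3.95 kHz.
34.6 kHz > fs/2 = 18.275 kHz, folds to fs − 34.6 kHz = 1.95 kHz.
163.95 kHz mod fs = 17.75 kHz.
17.75 kHz ≤ fs/2 = 18.275 kHz, appears at 17.75 kHz.
91.3 kHz mod fs = 18.2 kHz.
18.2 kHz ≤ fs/2 = 18.275 kHz, appears at 18.2 kHz.
Distinct values: {1.95 kHz, 3.95 kHz, 17.75 kHz, 18.2 kHz} → 4.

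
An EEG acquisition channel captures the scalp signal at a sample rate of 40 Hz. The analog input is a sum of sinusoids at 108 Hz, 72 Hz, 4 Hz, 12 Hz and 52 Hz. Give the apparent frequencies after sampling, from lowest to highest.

fs/2 = 20 Hz.
108 Hz mod fs = 28 Hz.
28 Hz > fs/2 = 20 Hz, folds to fs − 28 Hz = 12 Hz.
72 Hz mod fs = 32 Hz.
32 Hz > fs/2 = 20 Hz, folds to fs − 32 Hz = 8 Hz.
4 Hz ≤ fs/2 = 20 Hz, passes unchanged.
12 Hz ≤ fs/2 = 20 Hz, passes unchanged.
52 Hz mod fs = 12 Hz.
12 Hz ≤ fs/2 = 20 Hz, appears at 12 Hz.
Distinct values: {4 Hz, 8 Hz, 12 Hz}.

4 Hz, 8 Hz, 12 Hz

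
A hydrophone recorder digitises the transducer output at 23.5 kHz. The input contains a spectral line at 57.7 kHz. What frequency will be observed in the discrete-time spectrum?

57.7 kHz mod fs = 10.7 kHz.
10.7 kHz ≤ fs/2 = 11.75 kHz, appears at 10.7 kHz.

10.7 kHz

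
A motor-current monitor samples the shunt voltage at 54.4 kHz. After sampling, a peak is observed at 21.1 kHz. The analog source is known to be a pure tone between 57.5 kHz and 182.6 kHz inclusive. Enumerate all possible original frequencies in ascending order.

75.5 kHz, 87.7 kHz, 129.9 kHz, 142.1 kHz

Frequencies that alias to 21.1 kHz are k·fs ± 21.1 kHz for integer k ≥ 0.
k=0: 21.1 kHz.
k=1: 33.3 kHz, 75.5 kHz.
k=2: 87.7 kHz, 129.9 kHz.
k=3: 142.1 kHz, 184.3 kHz.
k=4: 196.5 kHz, 238.7 kHz.
Within [57.5 kHz, 182.6 kHz]: 75.5 kHz, 87.7 kHz, 129.9 kHz, 142.1 kHz.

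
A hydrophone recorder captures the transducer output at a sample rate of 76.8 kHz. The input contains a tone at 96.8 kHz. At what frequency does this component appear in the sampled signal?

20 kHz

96.8 kHz mod fs = 20 kHz.
20 kHz ≤ fs/2 = 38.4 kHz, appears at 20 kHz.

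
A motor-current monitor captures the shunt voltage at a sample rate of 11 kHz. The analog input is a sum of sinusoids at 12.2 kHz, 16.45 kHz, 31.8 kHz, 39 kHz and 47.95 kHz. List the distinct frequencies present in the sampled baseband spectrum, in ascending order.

1.2 kHz, 3.95 kHz, 5 kHz, 5.45 kHz

fs/2 = 5.5 kHz.
12.2 kHz mod fs = 1.2 kHz.
1.2 kHz ≤ fs/2 = 5.5 kHz, appears at 1.2 kHz.
16.45 kHz mod fs = 5.45 kHz.
5.45 kHz ≤ fs/2 = 5.5 kHz, appears at 5.45 kHz.
31.8 kHz mod fs = 9.8 kHz.
9.8 kHz > fs/2 = 5.5 kHz, folds to fs − 9.8 kHz = 1.2 kHz.
39 kHz mod fs = 6 kHz.
6 kHz > fs/2 = 5.5 kHz, folds to fs − 6 kHz = 5 kHz.
47.95 kHz mod fs = 3.95 kHz.
3.95 kHz ≤ fs/2 = 5.5 kHz, appears at 3.95 kHz.
Distinct values: {1.2 kHz, 3.95 kHz, 5 kHz, 5.45 kHz}.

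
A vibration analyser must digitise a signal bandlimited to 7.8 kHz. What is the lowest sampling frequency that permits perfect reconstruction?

Nyquist rate = 2 × 7.8 kHz = 15.6 kHz.

15.6 kHz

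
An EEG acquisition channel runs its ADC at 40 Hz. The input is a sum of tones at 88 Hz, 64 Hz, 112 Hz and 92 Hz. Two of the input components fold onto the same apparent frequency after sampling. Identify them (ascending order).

fs/2 = 20 Hz.
88 Hz mod fs = 8 Hz.
8 Hz ≤ fs/2 = 20 Hz, appears at 8 Hz.
64 Hz mod fs = 24 Hz.
24 Hz > fs/2 = 20 Hz, folds to fs − 24 Hz = 16 Hz.
112 Hz mod fs = 32 Hz.
32 Hz > fs/2 = 20 Hz, folds to fs − 32 Hz = 8 Hz.
92 Hz mod fs = 12 Hz.
12 Hz ≤ fs/2 = 20 Hz, appears at 12 Hz.
88 Hz and 112 Hz both map to 8 Hz.

88 Hz, 112 Hz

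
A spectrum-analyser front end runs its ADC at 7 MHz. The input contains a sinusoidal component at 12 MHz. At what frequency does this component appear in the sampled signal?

12 MHz mod fs = 5 MHz.
5 MHz > fs/2 = 3.5 MHz, folds to fs − 5 MHz = 2 MHz.

2 MHz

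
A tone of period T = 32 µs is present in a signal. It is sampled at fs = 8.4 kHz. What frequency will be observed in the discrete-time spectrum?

T = 32 µs → f = 1/T = 31.25 kHz.
31.25 kHz mod fs = 6.05 kHz.
6.05 kHz > fs/2 = 4.2 kHz, folds to fs − 6.05 kHz = 2.35 kHz.

2.35 kHz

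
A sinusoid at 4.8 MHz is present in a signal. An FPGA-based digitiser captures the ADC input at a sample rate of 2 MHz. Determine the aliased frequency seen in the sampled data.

0.8 MHz

4.8 MHz mod fs = 0.8 MHz.
0.8 MHz ≤ fs/2 = 1 MHz, appears at 0.8 MHz.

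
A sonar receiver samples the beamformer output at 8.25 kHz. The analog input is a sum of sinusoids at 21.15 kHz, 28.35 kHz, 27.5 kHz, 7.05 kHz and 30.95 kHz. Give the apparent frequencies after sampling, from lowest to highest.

fs/2 = 4.125 kHz.
21.15 kHz mod fs = 4.65 kHz.
4.65 kHz > fs/2 = 4.125 kHz, folds to fs − 4.65 kHz = 3.6 kHz.
28.35 kHz mod fs = 3.6 kHz.
3.6 kHz ≤ fs/2 = 4.125 kHz, appears at 3.6 kHz.
27.5 kHz mod fs = 2.75 kHz.
2.75 kHz ≤ fs/2 = 4.125 kHz, appears at 2.75 kHz.
7.05 kHz > fs/2 = 4.125 kHz, folds to fs − 7.05 kHz = 1.2 kHz.
30.95 kHz mod fs = 6.2 kHz.
6.2 kHz > fs/2 = 4.125 kHz, folds to fs − 6.2 kHz = 2.05 kHz.
Distinct values: {1.2 kHz, 2.05 kHz, 2.75 kHz, 3.6 kHz}.

1.2 kHz, 2.05 kHz, 2.75 kHz, 3.6 kHz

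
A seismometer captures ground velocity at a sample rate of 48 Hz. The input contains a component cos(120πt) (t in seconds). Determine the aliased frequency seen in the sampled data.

12 Hz

ω = 120π rad/s → f = ω/(2π) = 60 Hz.
60 Hz mod fs = 12 Hz.
12 Hz ≤ fs/2 = 24 Hz, appears at 12 Hz.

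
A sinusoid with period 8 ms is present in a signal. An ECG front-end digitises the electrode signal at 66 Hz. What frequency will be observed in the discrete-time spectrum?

7 Hz

T = 8 ms → f = 1/T = 125 Hz.
125 Hz mod fs = 59 Hz.
59 Hz > fs/2 = 33 Hz, folds to fs − 59 Hz = 7 Hz.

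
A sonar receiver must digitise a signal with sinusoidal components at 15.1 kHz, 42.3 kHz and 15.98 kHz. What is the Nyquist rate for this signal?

84.6 kHz

Highest-frequency component: 42.3 kHz.
Nyquist rate = 2 × 42.3 kHz = 84.6 kHz.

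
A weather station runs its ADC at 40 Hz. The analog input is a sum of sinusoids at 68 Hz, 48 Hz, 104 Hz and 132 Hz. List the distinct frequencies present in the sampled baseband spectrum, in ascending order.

8 Hz, 12 Hz, 16 Hz

fs/2 = 20 Hz.
68 Hz mod fs = 28 Hz.
28 Hz > fs/2 = 20 Hz, folds to fs − 28 Hz = 12 Hz.
48 Hz mod fs = 8 Hz.
8 Hz ≤ fs/2 = 20 Hz, appears at 8 Hz.
104 Hz mod fs = 24 Hz.
24 Hz > fs/2 = 20 Hz, folds to fs − 24 Hz = 16 Hz.
132 Hz mod fs = 12 Hz.
12 Hz ≤ fs/2 = 20 Hz, appears at 12 Hz.
Distinct values: {8 Hz, 12 Hz, 16 Hz}.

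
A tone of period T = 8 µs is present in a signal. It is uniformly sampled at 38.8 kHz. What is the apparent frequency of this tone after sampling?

T = 8 µs → f = 1/T = 125 kHz.
125 kHz mod fs = 8.6 kHz.
8.6 kHz ≤ fs/2 = 19.4 kHz, appears at 8.6 kHz.

8.6 kHz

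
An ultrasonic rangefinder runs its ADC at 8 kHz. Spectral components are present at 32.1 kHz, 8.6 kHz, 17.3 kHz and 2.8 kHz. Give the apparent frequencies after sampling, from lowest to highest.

fs/2 = 4 kHz.
32.1 kHz mod fs = 0.1 kHz.
0.1 kHz ≤ fs/2 = 4 kHz, appears at 0.1 kHz.
8.6 kHz mod fs = 0.6 kHz.
0.6 kHz ≤ fs/2 = 4 kHz, appears at 0.6 kHz.
17.3 kHz mod fs = 1.3 kHz.
1.3 kHz ≤ fs/2 = 4 kHz, appears at 1.3 kHz.
2.8 kHz ≤ fs/2 = 4 kHz, passes unchanged.
Distinct values: {0.1 kHz, 0.6 kHz, 1.3 kHz, 2.8 kHz}.

0.1 kHz, 0.6 kHz, 1.3 kHz, 2.8 kHz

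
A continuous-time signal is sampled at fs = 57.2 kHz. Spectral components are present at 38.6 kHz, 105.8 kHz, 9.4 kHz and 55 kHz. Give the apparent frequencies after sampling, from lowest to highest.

2.2 kHz, 8.6 kHz, 9.4 kHz, 18.6 kHz

fs/2 = 28.6 kHz.
38.6 kHz > fs/2 = 28.6 kHz, folds to fs − 38.6 kHz = 18.6 kHz.
105.8 kHz mod fs = 48.6 kHz.
48.6 kHz > fs/2 = 28.6 kHz, folds to fs − 48.6 kHz = 8.6 kHz.
9.4 kHz ≤ fs/2 = 28.6 kHz, passes unchanged.
55 kHz > fs/2 = 28.6 kHz, folds to fs − 55 kHz = 2.2 kHz.
Distinct values: {2.2 kHz, 8.6 kHz, 9.4 kHz, 18.6 kHz}.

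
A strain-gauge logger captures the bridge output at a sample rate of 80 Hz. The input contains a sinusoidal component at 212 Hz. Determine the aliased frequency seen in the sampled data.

212 Hz mod fs = 52 Hz.
52 Hz > fs/2 = 40 Hz, folds to fs − 52 Hz = 28 Hz.

28 Hz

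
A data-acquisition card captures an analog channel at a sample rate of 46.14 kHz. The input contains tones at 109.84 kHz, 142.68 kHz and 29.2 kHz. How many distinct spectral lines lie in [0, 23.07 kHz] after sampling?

3

fs/2 = 23.07 kHz.
109.84 kHz mod fs = 17.56 kHz.
17.56 kHz ≤ fs/2 = 23.07 kHz, appears at 17.56 kHz.
142.68 kHz mod fs = 4.26 kHz.
4.26 kHz ≤ fs/2 = 23.07 kHz, appears at 4.26 kHz.
29.2 kHz > fs/2 = 23.07 kHz, folds to fs − 29.2 kHz = 16.94 kHz.
Distinct values: {4.26 kHz, 16.94 kHz, 17.56 kHz} → 3.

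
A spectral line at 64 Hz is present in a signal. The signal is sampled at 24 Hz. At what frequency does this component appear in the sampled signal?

8 Hz

64 Hz mod fs = 16 Hz.
16 Hz > fs/2 = 12 Hz, folds to fs − 16 Hz = 8 Hz.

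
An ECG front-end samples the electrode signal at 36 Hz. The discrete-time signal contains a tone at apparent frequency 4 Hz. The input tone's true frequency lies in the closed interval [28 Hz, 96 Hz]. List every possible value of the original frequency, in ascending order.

Frequencies that alias to 4 Hz are k·fs ± 4 Hz for integer k ≥ 0.
k=0: 4 Hz.
k=1: 32 Hz, 40 Hz.
k=2: 68 Hz, 76 Hz.
k=3: 104 Hz, 112 Hz.
Within [28 Hz, 96 Hz]: 32 Hz, 40 Hz, 68 Hz, 76 Hz.

32 Hz, 40 Hz, 68 Hz, 76 Hz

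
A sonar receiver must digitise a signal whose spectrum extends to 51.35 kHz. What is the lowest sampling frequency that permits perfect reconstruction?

Nyquist rate = 2 × 51.35 kHz = 102.7 kHz.

102.7 kHz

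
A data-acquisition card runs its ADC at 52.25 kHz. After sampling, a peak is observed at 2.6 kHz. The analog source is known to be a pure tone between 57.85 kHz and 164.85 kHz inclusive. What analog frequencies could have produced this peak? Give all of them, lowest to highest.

101.9 kHz, 107.1 kHz, 154.15 kHz, 159.35 kHz

Frequencies that alias to 2.6 kHz are k·fs ± 2.6 kHz for integer k ≥ 0.
k=0: 2.6 kHz.
k=1: 49.65 kHz, 54.85 kHz.
k=2: 101.9 kHz, 107.1 kHz.
k=3: 154.15 kHz, 159.35 kHz.
k=4: 206.4 kHz, 211.6 kHz.
Within [57.85 kHz, 164.85 kHz]: 101.9 kHz, 107.1 kHz, 154.15 kHz, 159.35 kHz.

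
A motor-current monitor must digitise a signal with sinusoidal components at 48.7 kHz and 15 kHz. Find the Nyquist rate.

97.4 kHz

Highest-frequency component: 48.7 kHz.
Nyquist rate = 2 × 48.7 kHz = 97.4 kHz.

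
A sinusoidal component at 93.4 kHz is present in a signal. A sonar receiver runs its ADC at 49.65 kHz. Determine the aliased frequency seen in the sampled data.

93.4 kHz mod fs = 43.75 kHz.
43.75 kHz > fs/2 = 24.825 kHz, folds to fs − 43.75 kHz = 5.9 kHz.

5.9 kHz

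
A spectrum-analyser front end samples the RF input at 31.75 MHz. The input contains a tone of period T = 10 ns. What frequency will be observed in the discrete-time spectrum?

4.75 MHz

T = 10 ns → f = 1/T = 100 MHz.
100 MHz mod fs = 4.75 MHz.
4.75 MHz ≤ fs/2 = 15.875 MHz, appears at 4.75 MHz.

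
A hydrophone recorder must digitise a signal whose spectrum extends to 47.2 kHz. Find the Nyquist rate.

Nyquist rate = 2 × 47.2 kHz = 94.4 kHz.

94.4 kHz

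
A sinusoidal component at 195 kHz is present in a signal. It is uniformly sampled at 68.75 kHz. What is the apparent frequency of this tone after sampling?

195 kHz mod fs = 57.5 kHz.
57.5 kHz > fs/2 = 34.375 kHz, folds to fs − 57.5 kHz = 11.25 kHz.

11.25 kHz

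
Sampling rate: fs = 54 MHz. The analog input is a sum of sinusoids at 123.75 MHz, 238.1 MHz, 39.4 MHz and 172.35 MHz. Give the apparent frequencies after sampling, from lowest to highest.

10.35 MHz, 14.6 MHz, 15.75 MHz, 22.1 MHz

fs/2 = 27 MHz.
123.75 MHz mod fs = 15.75 MHz.
15.75 MHz ≤ fs/2 = 27 MHz, appears at 15.75 MHz.
238.1 MHz mod fs = 22.1 MHz.
22.1 MHz ≤ fs/2 = 27 MHz, appears at 22.1 MHz.
39.4 MHz > fs/2 = 27 MHz, folds to fs − 39.4 MHz = 14.6 MHz.
172.35 MHz mod fs = 10.35 MHz.
10.35 MHz ≤ fs/2 = 27 MHz, appears at 10.35 MHz.
Distinct values: {10.35 MHz, 14.6 MHz, 15.75 MHz, 22.1 MHz}.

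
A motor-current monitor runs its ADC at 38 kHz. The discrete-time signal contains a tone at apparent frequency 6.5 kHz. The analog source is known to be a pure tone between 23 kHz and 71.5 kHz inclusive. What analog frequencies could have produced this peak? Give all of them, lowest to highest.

31.5 kHz, 44.5 kHz, 69.5 kHz

Frequencies that alias to 6.5 kHz are k·fs ± 6.5 kHz for integer k ≥ 0.
k=0: 6.5 kHz.
k=1: 31.5 kHz, 44.5 kHz.
k=2: 69.5 kHz, 82.5 kHz.
k=3: 107.5 kHz, 120.5 kHz.
Within [23 kHz, 71.5 kHz]: 31.5 kHz, 44.5 kHz, 69.5 kHz.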